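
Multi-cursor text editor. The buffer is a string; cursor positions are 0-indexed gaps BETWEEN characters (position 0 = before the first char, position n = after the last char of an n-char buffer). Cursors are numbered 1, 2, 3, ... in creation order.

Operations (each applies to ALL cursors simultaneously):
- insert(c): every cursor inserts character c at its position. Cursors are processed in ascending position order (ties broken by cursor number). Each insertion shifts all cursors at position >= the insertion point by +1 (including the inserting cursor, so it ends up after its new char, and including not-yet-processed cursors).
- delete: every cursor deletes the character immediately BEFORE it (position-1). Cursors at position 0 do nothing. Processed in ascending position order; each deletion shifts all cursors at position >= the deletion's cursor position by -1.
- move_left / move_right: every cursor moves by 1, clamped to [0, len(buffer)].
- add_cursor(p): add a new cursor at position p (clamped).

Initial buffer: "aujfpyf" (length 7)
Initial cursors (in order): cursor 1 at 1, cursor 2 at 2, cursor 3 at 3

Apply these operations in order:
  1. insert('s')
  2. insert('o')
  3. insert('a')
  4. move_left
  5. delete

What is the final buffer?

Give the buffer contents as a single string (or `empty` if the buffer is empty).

After op 1 (insert('s')): buffer="asusjsfpyf" (len 10), cursors c1@2 c2@4 c3@6, authorship .1.2.3....
After op 2 (insert('o')): buffer="asousojsofpyf" (len 13), cursors c1@3 c2@6 c3@9, authorship .11.22.33....
After op 3 (insert('a')): buffer="asoausoajsoafpyf" (len 16), cursors c1@4 c2@8 c3@12, authorship .111.222.333....
After op 4 (move_left): buffer="asoausoajsoafpyf" (len 16), cursors c1@3 c2@7 c3@11, authorship .111.222.333....
After op 5 (delete): buffer="asausajsafpyf" (len 13), cursors c1@2 c2@5 c3@8, authorship .11.22.33....

Answer: asausajsafpyf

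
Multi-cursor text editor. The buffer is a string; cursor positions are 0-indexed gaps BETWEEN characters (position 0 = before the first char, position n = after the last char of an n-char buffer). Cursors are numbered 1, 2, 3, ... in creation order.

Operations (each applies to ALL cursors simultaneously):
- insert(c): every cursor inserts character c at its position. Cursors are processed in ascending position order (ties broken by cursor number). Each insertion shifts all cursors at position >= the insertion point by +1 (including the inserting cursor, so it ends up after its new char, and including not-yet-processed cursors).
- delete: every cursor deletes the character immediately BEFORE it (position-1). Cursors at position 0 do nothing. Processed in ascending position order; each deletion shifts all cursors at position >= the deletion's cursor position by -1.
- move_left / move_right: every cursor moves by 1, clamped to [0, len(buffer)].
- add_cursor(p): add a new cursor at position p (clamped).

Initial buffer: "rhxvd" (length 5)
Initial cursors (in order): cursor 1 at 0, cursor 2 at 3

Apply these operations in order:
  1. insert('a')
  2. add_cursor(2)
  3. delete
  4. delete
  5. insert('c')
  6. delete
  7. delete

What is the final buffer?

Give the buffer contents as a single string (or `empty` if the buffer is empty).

Answer: vd

Derivation:
After op 1 (insert('a')): buffer="arhxavd" (len 7), cursors c1@1 c2@5, authorship 1...2..
After op 2 (add_cursor(2)): buffer="arhxavd" (len 7), cursors c1@1 c3@2 c2@5, authorship 1...2..
After op 3 (delete): buffer="hxvd" (len 4), cursors c1@0 c3@0 c2@2, authorship ....
After op 4 (delete): buffer="hvd" (len 3), cursors c1@0 c3@0 c2@1, authorship ...
After op 5 (insert('c')): buffer="cchcvd" (len 6), cursors c1@2 c3@2 c2@4, authorship 13.2..
After op 6 (delete): buffer="hvd" (len 3), cursors c1@0 c3@0 c2@1, authorship ...
After op 7 (delete): buffer="vd" (len 2), cursors c1@0 c2@0 c3@0, authorship ..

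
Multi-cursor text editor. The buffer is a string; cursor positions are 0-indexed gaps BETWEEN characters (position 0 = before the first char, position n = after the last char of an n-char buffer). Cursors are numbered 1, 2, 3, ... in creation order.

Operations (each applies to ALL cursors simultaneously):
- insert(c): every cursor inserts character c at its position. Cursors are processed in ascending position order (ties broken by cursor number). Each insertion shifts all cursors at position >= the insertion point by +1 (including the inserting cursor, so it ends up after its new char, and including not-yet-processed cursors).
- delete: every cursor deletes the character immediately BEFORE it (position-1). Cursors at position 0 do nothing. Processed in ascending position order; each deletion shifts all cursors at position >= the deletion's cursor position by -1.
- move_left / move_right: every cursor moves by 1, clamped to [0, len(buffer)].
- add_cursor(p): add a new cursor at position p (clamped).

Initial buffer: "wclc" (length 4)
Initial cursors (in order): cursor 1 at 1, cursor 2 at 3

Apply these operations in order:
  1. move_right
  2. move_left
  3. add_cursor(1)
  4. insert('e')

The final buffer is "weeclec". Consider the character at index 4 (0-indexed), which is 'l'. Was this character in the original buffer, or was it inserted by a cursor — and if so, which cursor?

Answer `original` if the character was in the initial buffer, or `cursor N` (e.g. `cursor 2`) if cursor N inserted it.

Answer: original

Derivation:
After op 1 (move_right): buffer="wclc" (len 4), cursors c1@2 c2@4, authorship ....
After op 2 (move_left): buffer="wclc" (len 4), cursors c1@1 c2@3, authorship ....
After op 3 (add_cursor(1)): buffer="wclc" (len 4), cursors c1@1 c3@1 c2@3, authorship ....
After op 4 (insert('e')): buffer="weeclec" (len 7), cursors c1@3 c3@3 c2@6, authorship .13..2.
Authorship (.=original, N=cursor N): . 1 3 . . 2 .
Index 4: author = original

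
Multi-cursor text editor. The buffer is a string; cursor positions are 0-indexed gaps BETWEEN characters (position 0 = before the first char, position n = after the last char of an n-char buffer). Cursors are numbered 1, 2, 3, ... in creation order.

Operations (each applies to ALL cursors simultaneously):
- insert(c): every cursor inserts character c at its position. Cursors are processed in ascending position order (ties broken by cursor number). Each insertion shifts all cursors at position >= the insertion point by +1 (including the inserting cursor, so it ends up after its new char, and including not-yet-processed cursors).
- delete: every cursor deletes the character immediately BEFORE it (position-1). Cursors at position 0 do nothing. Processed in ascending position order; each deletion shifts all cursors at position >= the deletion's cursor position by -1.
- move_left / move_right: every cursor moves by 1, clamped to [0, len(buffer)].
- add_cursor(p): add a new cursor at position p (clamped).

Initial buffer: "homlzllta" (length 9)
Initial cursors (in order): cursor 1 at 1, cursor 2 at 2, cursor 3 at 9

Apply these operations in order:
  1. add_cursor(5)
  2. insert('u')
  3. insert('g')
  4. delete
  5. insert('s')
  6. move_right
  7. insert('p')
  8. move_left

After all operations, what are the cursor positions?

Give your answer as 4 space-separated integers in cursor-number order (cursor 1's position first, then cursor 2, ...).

After op 1 (add_cursor(5)): buffer="homlzllta" (len 9), cursors c1@1 c2@2 c4@5 c3@9, authorship .........
After op 2 (insert('u')): buffer="huoumlzulltau" (len 13), cursors c1@2 c2@4 c4@8 c3@13, authorship .1.2...4....3
After op 3 (insert('g')): buffer="hugougmlzuglltaug" (len 17), cursors c1@3 c2@6 c4@11 c3@17, authorship .11.22...44....33
After op 4 (delete): buffer="huoumlzulltau" (len 13), cursors c1@2 c2@4 c4@8 c3@13, authorship .1.2...4....3
After op 5 (insert('s')): buffer="husousmlzuslltaus" (len 17), cursors c1@3 c2@6 c4@11 c3@17, authorship .11.22...44....33
After op 6 (move_right): buffer="husousmlzuslltaus" (len 17), cursors c1@4 c2@7 c4@12 c3@17, authorship .11.22...44....33
After op 7 (insert('p')): buffer="husopusmplzuslpltausp" (len 21), cursors c1@5 c2@9 c4@15 c3@21, authorship .11.122.2..44.4...333
After op 8 (move_left): buffer="husopusmplzuslpltausp" (len 21), cursors c1@4 c2@8 c4@14 c3@20, authorship .11.122.2..44.4...333

Answer: 4 8 20 14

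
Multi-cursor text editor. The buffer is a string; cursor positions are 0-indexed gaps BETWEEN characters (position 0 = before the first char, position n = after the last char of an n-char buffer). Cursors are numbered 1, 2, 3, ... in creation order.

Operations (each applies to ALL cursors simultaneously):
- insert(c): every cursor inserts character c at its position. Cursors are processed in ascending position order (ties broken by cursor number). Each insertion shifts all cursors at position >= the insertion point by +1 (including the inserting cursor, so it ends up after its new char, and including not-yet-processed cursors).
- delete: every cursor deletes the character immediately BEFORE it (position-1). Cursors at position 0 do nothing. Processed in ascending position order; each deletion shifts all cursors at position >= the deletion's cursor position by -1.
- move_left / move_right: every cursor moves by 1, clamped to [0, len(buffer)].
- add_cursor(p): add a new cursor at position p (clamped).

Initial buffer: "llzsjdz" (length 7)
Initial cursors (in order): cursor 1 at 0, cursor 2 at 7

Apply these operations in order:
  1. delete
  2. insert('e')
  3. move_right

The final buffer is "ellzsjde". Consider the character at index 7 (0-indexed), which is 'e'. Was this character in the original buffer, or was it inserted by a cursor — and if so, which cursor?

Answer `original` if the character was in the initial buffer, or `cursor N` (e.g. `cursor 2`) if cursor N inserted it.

Answer: cursor 2

Derivation:
After op 1 (delete): buffer="llzsjd" (len 6), cursors c1@0 c2@6, authorship ......
After op 2 (insert('e')): buffer="ellzsjde" (len 8), cursors c1@1 c2@8, authorship 1......2
After op 3 (move_right): buffer="ellzsjde" (len 8), cursors c1@2 c2@8, authorship 1......2
Authorship (.=original, N=cursor N): 1 . . . . . . 2
Index 7: author = 2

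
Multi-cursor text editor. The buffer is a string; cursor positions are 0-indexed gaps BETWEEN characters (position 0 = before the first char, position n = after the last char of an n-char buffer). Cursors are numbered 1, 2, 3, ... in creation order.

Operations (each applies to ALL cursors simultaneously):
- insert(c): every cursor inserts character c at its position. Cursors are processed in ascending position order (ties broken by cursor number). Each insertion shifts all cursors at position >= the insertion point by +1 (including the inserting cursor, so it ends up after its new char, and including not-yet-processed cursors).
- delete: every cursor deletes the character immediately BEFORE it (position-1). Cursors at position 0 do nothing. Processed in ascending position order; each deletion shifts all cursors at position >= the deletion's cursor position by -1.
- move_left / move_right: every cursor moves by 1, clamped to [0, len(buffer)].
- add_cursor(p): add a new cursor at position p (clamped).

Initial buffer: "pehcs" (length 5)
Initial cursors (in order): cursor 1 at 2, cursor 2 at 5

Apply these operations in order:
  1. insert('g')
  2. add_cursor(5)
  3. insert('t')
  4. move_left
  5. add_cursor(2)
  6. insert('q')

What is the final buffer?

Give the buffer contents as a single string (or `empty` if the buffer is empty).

Answer: peqgqthcqtsgqt

Derivation:
After op 1 (insert('g')): buffer="peghcsg" (len 7), cursors c1@3 c2@7, authorship ..1...2
After op 2 (add_cursor(5)): buffer="peghcsg" (len 7), cursors c1@3 c3@5 c2@7, authorship ..1...2
After op 3 (insert('t')): buffer="pegthctsgt" (len 10), cursors c1@4 c3@7 c2@10, authorship ..11..3.22
After op 4 (move_left): buffer="pegthctsgt" (len 10), cursors c1@3 c3@6 c2@9, authorship ..11..3.22
After op 5 (add_cursor(2)): buffer="pegthctsgt" (len 10), cursors c4@2 c1@3 c3@6 c2@9, authorship ..11..3.22
After op 6 (insert('q')): buffer="peqgqthcqtsgqt" (len 14), cursors c4@3 c1@5 c3@9 c2@13, authorship ..4111..33.222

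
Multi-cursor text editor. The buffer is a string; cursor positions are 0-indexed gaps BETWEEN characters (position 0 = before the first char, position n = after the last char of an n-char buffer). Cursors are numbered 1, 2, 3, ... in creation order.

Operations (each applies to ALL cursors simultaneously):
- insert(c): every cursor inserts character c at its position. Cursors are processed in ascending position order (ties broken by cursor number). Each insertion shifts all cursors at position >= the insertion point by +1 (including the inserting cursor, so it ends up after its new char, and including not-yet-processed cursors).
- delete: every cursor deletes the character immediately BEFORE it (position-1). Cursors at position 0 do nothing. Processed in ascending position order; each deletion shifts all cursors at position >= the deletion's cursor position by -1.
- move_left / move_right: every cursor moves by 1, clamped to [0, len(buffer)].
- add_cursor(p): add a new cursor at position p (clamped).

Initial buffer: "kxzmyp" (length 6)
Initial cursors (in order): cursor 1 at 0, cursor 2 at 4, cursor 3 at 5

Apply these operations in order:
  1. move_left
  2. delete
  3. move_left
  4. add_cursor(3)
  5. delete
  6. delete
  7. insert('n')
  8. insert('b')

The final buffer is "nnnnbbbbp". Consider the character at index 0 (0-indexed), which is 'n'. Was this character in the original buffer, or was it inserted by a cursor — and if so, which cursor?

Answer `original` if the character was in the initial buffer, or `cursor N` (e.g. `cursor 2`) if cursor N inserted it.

Answer: cursor 1

Derivation:
After op 1 (move_left): buffer="kxzmyp" (len 6), cursors c1@0 c2@3 c3@4, authorship ......
After op 2 (delete): buffer="kxyp" (len 4), cursors c1@0 c2@2 c3@2, authorship ....
After op 3 (move_left): buffer="kxyp" (len 4), cursors c1@0 c2@1 c3@1, authorship ....
After op 4 (add_cursor(3)): buffer="kxyp" (len 4), cursors c1@0 c2@1 c3@1 c4@3, authorship ....
After op 5 (delete): buffer="xp" (len 2), cursors c1@0 c2@0 c3@0 c4@1, authorship ..
After op 6 (delete): buffer="p" (len 1), cursors c1@0 c2@0 c3@0 c4@0, authorship .
After op 7 (insert('n')): buffer="nnnnp" (len 5), cursors c1@4 c2@4 c3@4 c4@4, authorship 1234.
After op 8 (insert('b')): buffer="nnnnbbbbp" (len 9), cursors c1@8 c2@8 c3@8 c4@8, authorship 12341234.
Authorship (.=original, N=cursor N): 1 2 3 4 1 2 3 4 .
Index 0: author = 1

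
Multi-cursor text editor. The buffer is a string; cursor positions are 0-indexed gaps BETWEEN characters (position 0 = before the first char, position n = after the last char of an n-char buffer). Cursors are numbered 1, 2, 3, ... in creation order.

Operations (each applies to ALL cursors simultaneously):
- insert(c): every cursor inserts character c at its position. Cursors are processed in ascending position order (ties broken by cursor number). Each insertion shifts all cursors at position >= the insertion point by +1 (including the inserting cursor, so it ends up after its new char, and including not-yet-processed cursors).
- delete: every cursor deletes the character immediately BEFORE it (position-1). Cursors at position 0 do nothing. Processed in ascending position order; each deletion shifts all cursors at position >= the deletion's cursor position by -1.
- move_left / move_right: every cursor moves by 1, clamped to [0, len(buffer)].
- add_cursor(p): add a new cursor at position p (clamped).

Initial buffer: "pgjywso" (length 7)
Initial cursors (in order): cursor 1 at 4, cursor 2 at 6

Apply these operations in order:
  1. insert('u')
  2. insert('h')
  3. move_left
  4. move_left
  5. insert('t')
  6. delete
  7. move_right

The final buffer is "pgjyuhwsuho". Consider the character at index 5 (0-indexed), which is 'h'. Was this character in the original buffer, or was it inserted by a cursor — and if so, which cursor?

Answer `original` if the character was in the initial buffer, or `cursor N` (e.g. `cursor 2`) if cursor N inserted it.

Answer: cursor 1

Derivation:
After op 1 (insert('u')): buffer="pgjyuwsuo" (len 9), cursors c1@5 c2@8, authorship ....1..2.
After op 2 (insert('h')): buffer="pgjyuhwsuho" (len 11), cursors c1@6 c2@10, authorship ....11..22.
After op 3 (move_left): buffer="pgjyuhwsuho" (len 11), cursors c1@5 c2@9, authorship ....11..22.
After op 4 (move_left): buffer="pgjyuhwsuho" (len 11), cursors c1@4 c2@8, authorship ....11..22.
After op 5 (insert('t')): buffer="pgjytuhwstuho" (len 13), cursors c1@5 c2@10, authorship ....111..222.
After op 6 (delete): buffer="pgjyuhwsuho" (len 11), cursors c1@4 c2@8, authorship ....11..22.
After op 7 (move_right): buffer="pgjyuhwsuho" (len 11), cursors c1@5 c2@9, authorship ....11..22.
Authorship (.=original, N=cursor N): . . . . 1 1 . . 2 2 .
Index 5: author = 1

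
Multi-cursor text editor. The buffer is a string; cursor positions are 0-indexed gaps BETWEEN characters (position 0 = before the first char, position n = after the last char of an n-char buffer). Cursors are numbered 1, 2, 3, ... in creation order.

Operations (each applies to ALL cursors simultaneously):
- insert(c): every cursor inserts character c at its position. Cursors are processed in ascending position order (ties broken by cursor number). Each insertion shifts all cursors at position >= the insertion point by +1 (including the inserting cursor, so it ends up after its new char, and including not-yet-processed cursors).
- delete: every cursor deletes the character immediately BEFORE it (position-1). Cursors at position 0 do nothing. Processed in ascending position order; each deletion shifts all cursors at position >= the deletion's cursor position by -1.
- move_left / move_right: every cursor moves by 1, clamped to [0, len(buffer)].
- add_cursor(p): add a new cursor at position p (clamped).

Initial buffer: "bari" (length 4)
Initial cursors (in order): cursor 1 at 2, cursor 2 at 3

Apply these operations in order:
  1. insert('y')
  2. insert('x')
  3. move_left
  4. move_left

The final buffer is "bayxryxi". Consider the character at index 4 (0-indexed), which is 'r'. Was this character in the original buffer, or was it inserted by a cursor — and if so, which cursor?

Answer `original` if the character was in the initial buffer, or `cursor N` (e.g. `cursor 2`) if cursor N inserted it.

Answer: original

Derivation:
After op 1 (insert('y')): buffer="bayryi" (len 6), cursors c1@3 c2@5, authorship ..1.2.
After op 2 (insert('x')): buffer="bayxryxi" (len 8), cursors c1@4 c2@7, authorship ..11.22.
After op 3 (move_left): buffer="bayxryxi" (len 8), cursors c1@3 c2@6, authorship ..11.22.
After op 4 (move_left): buffer="bayxryxi" (len 8), cursors c1@2 c2@5, authorship ..11.22.
Authorship (.=original, N=cursor N): . . 1 1 . 2 2 .
Index 4: author = original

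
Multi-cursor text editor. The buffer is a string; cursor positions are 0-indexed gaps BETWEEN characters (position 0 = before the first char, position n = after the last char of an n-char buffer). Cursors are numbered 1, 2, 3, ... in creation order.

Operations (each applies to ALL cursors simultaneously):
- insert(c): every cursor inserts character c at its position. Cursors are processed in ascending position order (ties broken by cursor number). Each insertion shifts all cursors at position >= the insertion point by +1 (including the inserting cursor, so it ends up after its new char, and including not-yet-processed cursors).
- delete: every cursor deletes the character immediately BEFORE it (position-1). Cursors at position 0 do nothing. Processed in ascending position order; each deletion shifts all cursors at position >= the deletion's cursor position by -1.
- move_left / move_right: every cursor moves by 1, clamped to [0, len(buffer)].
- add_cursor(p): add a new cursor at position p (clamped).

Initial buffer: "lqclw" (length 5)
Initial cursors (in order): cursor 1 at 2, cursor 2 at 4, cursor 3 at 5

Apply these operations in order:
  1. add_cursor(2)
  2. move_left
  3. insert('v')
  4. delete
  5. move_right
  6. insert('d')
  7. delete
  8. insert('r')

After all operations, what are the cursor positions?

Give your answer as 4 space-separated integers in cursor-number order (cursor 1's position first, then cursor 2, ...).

After op 1 (add_cursor(2)): buffer="lqclw" (len 5), cursors c1@2 c4@2 c2@4 c3@5, authorship .....
After op 2 (move_left): buffer="lqclw" (len 5), cursors c1@1 c4@1 c2@3 c3@4, authorship .....
After op 3 (insert('v')): buffer="lvvqcvlvw" (len 9), cursors c1@3 c4@3 c2@6 c3@8, authorship .14..2.3.
After op 4 (delete): buffer="lqclw" (len 5), cursors c1@1 c4@1 c2@3 c3@4, authorship .....
After op 5 (move_right): buffer="lqclw" (len 5), cursors c1@2 c4@2 c2@4 c3@5, authorship .....
After op 6 (insert('d')): buffer="lqddcldwd" (len 9), cursors c1@4 c4@4 c2@7 c3@9, authorship ..14..2.3
After op 7 (delete): buffer="lqclw" (len 5), cursors c1@2 c4@2 c2@4 c3@5, authorship .....
After op 8 (insert('r')): buffer="lqrrclrwr" (len 9), cursors c1@4 c4@4 c2@7 c3@9, authorship ..14..2.3

Answer: 4 7 9 4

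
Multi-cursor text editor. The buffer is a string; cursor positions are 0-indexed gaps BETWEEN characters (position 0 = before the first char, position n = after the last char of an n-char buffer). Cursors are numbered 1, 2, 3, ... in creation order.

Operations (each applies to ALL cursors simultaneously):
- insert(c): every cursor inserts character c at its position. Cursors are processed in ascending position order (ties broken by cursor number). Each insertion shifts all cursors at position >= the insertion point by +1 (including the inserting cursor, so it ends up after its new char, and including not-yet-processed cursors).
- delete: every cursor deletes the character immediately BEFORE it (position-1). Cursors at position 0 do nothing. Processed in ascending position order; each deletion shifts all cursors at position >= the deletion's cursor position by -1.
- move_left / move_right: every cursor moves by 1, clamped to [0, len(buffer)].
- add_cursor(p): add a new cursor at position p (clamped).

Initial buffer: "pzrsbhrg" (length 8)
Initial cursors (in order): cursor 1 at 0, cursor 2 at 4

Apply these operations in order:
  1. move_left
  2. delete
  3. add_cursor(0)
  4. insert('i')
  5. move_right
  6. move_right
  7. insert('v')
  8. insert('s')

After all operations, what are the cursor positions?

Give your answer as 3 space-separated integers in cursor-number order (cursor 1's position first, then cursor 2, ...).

After op 1 (move_left): buffer="pzrsbhrg" (len 8), cursors c1@0 c2@3, authorship ........
After op 2 (delete): buffer="pzsbhrg" (len 7), cursors c1@0 c2@2, authorship .......
After op 3 (add_cursor(0)): buffer="pzsbhrg" (len 7), cursors c1@0 c3@0 c2@2, authorship .......
After op 4 (insert('i')): buffer="iipzisbhrg" (len 10), cursors c1@2 c3@2 c2@5, authorship 13..2.....
After op 5 (move_right): buffer="iipzisbhrg" (len 10), cursors c1@3 c3@3 c2@6, authorship 13..2.....
After op 6 (move_right): buffer="iipzisbhrg" (len 10), cursors c1@4 c3@4 c2@7, authorship 13..2.....
After op 7 (insert('v')): buffer="iipzvvisbvhrg" (len 13), cursors c1@6 c3@6 c2@10, authorship 13..132..2...
After op 8 (insert('s')): buffer="iipzvvssisbvshrg" (len 16), cursors c1@8 c3@8 c2@13, authorship 13..13132..22...

Answer: 8 13 8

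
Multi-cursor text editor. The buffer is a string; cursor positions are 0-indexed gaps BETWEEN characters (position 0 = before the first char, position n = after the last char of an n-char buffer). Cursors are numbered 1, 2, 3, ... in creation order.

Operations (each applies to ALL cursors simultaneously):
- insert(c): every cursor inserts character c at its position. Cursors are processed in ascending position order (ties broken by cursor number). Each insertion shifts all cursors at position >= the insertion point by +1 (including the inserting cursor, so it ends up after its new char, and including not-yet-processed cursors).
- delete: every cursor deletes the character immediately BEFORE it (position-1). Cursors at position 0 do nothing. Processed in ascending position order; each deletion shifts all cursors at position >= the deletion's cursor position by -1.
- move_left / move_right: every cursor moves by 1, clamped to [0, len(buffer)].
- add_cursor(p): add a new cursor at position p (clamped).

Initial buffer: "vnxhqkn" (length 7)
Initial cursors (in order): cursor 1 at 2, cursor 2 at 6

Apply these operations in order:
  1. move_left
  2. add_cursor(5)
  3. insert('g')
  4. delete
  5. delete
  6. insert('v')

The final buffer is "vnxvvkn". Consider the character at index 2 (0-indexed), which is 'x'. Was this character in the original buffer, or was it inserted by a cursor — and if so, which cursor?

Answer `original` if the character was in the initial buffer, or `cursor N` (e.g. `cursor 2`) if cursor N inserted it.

After op 1 (move_left): buffer="vnxhqkn" (len 7), cursors c1@1 c2@5, authorship .......
After op 2 (add_cursor(5)): buffer="vnxhqkn" (len 7), cursors c1@1 c2@5 c3@5, authorship .......
After op 3 (insert('g')): buffer="vgnxhqggkn" (len 10), cursors c1@2 c2@8 c3@8, authorship .1....23..
After op 4 (delete): buffer="vnxhqkn" (len 7), cursors c1@1 c2@5 c3@5, authorship .......
After op 5 (delete): buffer="nxkn" (len 4), cursors c1@0 c2@2 c3@2, authorship ....
After op 6 (insert('v')): buffer="vnxvvkn" (len 7), cursors c1@1 c2@5 c3@5, authorship 1..23..
Authorship (.=original, N=cursor N): 1 . . 2 3 . .
Index 2: author = original

Answer: original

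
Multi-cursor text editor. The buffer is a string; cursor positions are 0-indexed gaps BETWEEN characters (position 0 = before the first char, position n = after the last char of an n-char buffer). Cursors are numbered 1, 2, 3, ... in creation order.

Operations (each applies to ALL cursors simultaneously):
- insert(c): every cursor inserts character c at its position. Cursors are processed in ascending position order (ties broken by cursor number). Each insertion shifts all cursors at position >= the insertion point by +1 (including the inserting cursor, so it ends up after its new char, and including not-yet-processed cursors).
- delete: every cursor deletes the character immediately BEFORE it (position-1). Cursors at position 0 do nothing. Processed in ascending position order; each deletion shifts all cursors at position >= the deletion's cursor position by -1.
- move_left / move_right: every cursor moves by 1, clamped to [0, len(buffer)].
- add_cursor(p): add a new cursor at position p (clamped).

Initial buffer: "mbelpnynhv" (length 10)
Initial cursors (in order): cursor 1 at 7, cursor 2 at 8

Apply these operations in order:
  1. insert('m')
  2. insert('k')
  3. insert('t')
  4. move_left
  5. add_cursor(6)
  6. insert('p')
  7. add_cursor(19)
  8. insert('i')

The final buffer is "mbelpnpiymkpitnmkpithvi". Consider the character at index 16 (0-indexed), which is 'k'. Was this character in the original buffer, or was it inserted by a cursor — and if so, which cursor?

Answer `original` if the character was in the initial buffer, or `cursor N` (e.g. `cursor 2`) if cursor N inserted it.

Answer: cursor 2

Derivation:
After op 1 (insert('m')): buffer="mbelpnymnmhv" (len 12), cursors c1@8 c2@10, authorship .......1.2..
After op 2 (insert('k')): buffer="mbelpnymknmkhv" (len 14), cursors c1@9 c2@12, authorship .......11.22..
After op 3 (insert('t')): buffer="mbelpnymktnmkthv" (len 16), cursors c1@10 c2@14, authorship .......111.222..
After op 4 (move_left): buffer="mbelpnymktnmkthv" (len 16), cursors c1@9 c2@13, authorship .......111.222..
After op 5 (add_cursor(6)): buffer="mbelpnymktnmkthv" (len 16), cursors c3@6 c1@9 c2@13, authorship .......111.222..
After op 6 (insert('p')): buffer="mbelpnpymkptnmkpthv" (len 19), cursors c3@7 c1@11 c2@16, authorship ......3.1111.2222..
After op 7 (add_cursor(19)): buffer="mbelpnpymkptnmkpthv" (len 19), cursors c3@7 c1@11 c2@16 c4@19, authorship ......3.1111.2222..
After op 8 (insert('i')): buffer="mbelpnpiymkpitnmkpithvi" (len 23), cursors c3@8 c1@13 c2@19 c4@23, authorship ......33.11111.22222..4
Authorship (.=original, N=cursor N): . . . . . . 3 3 . 1 1 1 1 1 . 2 2 2 2 2 . . 4
Index 16: author = 2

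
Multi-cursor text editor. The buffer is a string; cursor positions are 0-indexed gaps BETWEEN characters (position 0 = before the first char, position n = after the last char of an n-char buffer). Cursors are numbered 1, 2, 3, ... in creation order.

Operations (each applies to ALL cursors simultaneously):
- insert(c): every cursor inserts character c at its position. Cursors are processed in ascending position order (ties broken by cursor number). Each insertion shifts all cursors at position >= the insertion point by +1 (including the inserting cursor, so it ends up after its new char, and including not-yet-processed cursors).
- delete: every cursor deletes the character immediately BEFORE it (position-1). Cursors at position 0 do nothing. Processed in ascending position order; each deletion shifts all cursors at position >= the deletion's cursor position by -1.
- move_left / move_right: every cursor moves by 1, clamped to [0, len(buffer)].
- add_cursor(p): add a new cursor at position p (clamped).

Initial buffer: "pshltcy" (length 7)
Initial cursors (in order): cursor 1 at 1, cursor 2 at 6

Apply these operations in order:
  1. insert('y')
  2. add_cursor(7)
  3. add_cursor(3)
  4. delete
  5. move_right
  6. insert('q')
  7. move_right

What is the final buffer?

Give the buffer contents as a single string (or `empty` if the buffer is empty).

Answer: phqqltyqq

Derivation:
After op 1 (insert('y')): buffer="pyshltcyy" (len 9), cursors c1@2 c2@8, authorship .1.....2.
After op 2 (add_cursor(7)): buffer="pyshltcyy" (len 9), cursors c1@2 c3@7 c2@8, authorship .1.....2.
After op 3 (add_cursor(3)): buffer="pyshltcyy" (len 9), cursors c1@2 c4@3 c3@7 c2@8, authorship .1.....2.
After op 4 (delete): buffer="phlty" (len 5), cursors c1@1 c4@1 c2@4 c3@4, authorship .....
After op 5 (move_right): buffer="phlty" (len 5), cursors c1@2 c4@2 c2@5 c3@5, authorship .....
After op 6 (insert('q')): buffer="phqqltyqq" (len 9), cursors c1@4 c4@4 c2@9 c3@9, authorship ..14...23
After op 7 (move_right): buffer="phqqltyqq" (len 9), cursors c1@5 c4@5 c2@9 c3@9, authorship ..14...23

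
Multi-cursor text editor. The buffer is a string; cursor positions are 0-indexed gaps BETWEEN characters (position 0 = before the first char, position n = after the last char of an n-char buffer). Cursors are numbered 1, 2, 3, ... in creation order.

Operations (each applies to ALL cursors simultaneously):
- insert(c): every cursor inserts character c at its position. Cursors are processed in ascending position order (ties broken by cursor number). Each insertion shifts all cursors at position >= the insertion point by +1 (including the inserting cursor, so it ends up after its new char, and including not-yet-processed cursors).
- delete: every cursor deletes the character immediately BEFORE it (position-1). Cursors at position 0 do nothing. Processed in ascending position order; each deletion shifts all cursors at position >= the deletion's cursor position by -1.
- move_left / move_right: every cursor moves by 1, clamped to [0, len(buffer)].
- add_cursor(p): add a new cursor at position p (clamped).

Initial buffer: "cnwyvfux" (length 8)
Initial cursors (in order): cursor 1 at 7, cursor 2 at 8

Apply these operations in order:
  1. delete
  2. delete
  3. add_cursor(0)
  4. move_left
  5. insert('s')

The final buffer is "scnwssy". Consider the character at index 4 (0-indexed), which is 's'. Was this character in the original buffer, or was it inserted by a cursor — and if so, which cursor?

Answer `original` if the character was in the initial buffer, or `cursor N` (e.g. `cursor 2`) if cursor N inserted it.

After op 1 (delete): buffer="cnwyvf" (len 6), cursors c1@6 c2@6, authorship ......
After op 2 (delete): buffer="cnwy" (len 4), cursors c1@4 c2@4, authorship ....
After op 3 (add_cursor(0)): buffer="cnwy" (len 4), cursors c3@0 c1@4 c2@4, authorship ....
After op 4 (move_left): buffer="cnwy" (len 4), cursors c3@0 c1@3 c2@3, authorship ....
After op 5 (insert('s')): buffer="scnwssy" (len 7), cursors c3@1 c1@6 c2@6, authorship 3...12.
Authorship (.=original, N=cursor N): 3 . . . 1 2 .
Index 4: author = 1

Answer: cursor 1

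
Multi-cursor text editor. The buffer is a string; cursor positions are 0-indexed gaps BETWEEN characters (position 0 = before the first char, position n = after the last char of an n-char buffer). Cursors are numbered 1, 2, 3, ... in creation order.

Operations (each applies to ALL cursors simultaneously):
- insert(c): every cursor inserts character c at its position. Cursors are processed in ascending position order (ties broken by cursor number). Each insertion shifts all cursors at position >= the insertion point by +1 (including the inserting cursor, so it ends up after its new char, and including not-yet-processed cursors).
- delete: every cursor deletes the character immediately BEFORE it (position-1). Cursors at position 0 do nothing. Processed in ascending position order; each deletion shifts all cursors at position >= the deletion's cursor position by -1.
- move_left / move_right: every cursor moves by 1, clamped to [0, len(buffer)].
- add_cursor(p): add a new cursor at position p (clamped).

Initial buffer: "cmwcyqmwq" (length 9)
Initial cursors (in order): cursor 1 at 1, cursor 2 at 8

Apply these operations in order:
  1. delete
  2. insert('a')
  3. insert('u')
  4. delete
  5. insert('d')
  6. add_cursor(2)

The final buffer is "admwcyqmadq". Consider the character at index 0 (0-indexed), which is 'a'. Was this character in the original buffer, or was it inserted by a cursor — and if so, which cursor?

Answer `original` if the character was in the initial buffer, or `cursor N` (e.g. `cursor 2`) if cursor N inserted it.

After op 1 (delete): buffer="mwcyqmq" (len 7), cursors c1@0 c2@6, authorship .......
After op 2 (insert('a')): buffer="amwcyqmaq" (len 9), cursors c1@1 c2@8, authorship 1......2.
After op 3 (insert('u')): buffer="aumwcyqmauq" (len 11), cursors c1@2 c2@10, authorship 11......22.
After op 4 (delete): buffer="amwcyqmaq" (len 9), cursors c1@1 c2@8, authorship 1......2.
After op 5 (insert('d')): buffer="admwcyqmadq" (len 11), cursors c1@2 c2@10, authorship 11......22.
After op 6 (add_cursor(2)): buffer="admwcyqmadq" (len 11), cursors c1@2 c3@2 c2@10, authorship 11......22.
Authorship (.=original, N=cursor N): 1 1 . . . . . . 2 2 .
Index 0: author = 1

Answer: cursor 1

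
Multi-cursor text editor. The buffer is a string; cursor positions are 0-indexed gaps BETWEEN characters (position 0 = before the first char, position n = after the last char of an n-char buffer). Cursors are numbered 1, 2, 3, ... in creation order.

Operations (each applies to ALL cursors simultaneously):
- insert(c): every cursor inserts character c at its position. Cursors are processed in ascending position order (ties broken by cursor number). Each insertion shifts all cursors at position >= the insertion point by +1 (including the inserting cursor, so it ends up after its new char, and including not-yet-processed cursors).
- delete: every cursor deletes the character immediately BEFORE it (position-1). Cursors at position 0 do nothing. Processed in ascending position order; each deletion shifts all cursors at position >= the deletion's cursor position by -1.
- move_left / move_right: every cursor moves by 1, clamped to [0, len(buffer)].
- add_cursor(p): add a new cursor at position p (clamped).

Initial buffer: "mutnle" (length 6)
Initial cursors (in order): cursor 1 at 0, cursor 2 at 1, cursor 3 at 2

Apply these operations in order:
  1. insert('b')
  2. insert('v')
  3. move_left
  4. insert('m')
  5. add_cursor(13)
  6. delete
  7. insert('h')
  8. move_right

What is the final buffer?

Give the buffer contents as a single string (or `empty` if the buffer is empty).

After op 1 (insert('b')): buffer="bmbubtnle" (len 9), cursors c1@1 c2@3 c3@5, authorship 1.2.3....
After op 2 (insert('v')): buffer="bvmbvubvtnle" (len 12), cursors c1@2 c2@5 c3@8, authorship 11.22.33....
After op 3 (move_left): buffer="bvmbvubvtnle" (len 12), cursors c1@1 c2@4 c3@7, authorship 11.22.33....
After op 4 (insert('m')): buffer="bmvmbmvubmvtnle" (len 15), cursors c1@2 c2@6 c3@10, authorship 111.222.333....
After op 5 (add_cursor(13)): buffer="bmvmbmvubmvtnle" (len 15), cursors c1@2 c2@6 c3@10 c4@13, authorship 111.222.333....
After op 6 (delete): buffer="bvmbvubvtle" (len 11), cursors c1@1 c2@4 c3@7 c4@9, authorship 11.22.33...
After op 7 (insert('h')): buffer="bhvmbhvubhvthle" (len 15), cursors c1@2 c2@6 c3@10 c4@13, authorship 111.222.333.4..
After op 8 (move_right): buffer="bhvmbhvubhvthle" (len 15), cursors c1@3 c2@7 c3@11 c4@14, authorship 111.222.333.4..

Answer: bhvmbhvubhvthle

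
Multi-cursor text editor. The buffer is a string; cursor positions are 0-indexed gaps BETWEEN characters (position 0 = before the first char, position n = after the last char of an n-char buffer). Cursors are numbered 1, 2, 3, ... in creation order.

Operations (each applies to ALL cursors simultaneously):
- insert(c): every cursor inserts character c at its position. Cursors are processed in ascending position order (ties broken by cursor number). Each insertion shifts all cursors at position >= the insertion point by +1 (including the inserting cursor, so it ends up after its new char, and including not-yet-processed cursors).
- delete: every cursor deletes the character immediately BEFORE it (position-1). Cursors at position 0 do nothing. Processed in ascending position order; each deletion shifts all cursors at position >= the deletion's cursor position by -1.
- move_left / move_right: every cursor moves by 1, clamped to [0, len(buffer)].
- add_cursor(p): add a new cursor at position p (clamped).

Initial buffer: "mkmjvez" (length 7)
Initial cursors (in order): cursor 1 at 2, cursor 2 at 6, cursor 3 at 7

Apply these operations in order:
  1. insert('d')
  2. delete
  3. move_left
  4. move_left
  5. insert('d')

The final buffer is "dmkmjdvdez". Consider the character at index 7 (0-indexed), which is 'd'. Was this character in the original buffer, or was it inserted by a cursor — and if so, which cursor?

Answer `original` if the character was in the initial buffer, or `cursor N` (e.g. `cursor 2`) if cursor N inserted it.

After op 1 (insert('d')): buffer="mkdmjvedzd" (len 10), cursors c1@3 c2@8 c3@10, authorship ..1....2.3
After op 2 (delete): buffer="mkmjvez" (len 7), cursors c1@2 c2@6 c3@7, authorship .......
After op 3 (move_left): buffer="mkmjvez" (len 7), cursors c1@1 c2@5 c3@6, authorship .......
After op 4 (move_left): buffer="mkmjvez" (len 7), cursors c1@0 c2@4 c3@5, authorship .......
After op 5 (insert('d')): buffer="dmkmjdvdez" (len 10), cursors c1@1 c2@6 c3@8, authorship 1....2.3..
Authorship (.=original, N=cursor N): 1 . . . . 2 . 3 . .
Index 7: author = 3

Answer: cursor 3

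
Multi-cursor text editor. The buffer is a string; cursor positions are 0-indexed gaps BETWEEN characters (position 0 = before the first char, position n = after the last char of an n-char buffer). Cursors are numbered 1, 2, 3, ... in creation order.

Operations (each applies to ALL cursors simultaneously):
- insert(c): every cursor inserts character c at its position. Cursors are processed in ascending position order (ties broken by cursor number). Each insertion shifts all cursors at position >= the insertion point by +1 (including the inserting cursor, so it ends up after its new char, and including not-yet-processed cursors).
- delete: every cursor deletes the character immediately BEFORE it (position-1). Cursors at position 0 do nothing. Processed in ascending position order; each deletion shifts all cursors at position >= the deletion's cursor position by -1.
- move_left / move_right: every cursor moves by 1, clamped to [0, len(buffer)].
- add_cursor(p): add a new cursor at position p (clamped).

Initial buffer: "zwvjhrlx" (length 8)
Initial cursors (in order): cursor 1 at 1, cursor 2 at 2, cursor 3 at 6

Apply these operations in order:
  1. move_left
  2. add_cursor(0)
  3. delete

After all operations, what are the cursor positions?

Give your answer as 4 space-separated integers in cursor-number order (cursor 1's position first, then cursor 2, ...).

After op 1 (move_left): buffer="zwvjhrlx" (len 8), cursors c1@0 c2@1 c3@5, authorship ........
After op 2 (add_cursor(0)): buffer="zwvjhrlx" (len 8), cursors c1@0 c4@0 c2@1 c3@5, authorship ........
After op 3 (delete): buffer="wvjrlx" (len 6), cursors c1@0 c2@0 c4@0 c3@3, authorship ......

Answer: 0 0 3 0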